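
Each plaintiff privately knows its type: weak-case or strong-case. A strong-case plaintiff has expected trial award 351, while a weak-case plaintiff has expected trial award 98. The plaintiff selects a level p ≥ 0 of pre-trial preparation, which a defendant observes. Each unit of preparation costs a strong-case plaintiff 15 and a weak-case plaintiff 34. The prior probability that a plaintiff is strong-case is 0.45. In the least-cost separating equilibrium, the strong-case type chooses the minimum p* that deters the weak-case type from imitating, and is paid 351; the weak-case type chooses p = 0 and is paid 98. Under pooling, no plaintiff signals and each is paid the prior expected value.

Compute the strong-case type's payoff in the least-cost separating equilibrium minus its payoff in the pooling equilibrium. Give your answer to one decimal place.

27.5

Least-cost separating signal: p* solves 98 = 351 − 34·p*, so p* = (351 − 98)/34 ≈ 7.4412.
Strong-case type's separating payoff: 351 − 15 × p* = 351 − 15 × (351 − 98)/34 = 351 − 3795/34 ≈ 239.382.
Pooling payoff: 0.45 × 351 + 0.55 × 98 = 211.85.
Difference: 239.382 − 211.85 = 27.532, i.e. 27.5 to one decimal place.
The strong-case type prefers to separate.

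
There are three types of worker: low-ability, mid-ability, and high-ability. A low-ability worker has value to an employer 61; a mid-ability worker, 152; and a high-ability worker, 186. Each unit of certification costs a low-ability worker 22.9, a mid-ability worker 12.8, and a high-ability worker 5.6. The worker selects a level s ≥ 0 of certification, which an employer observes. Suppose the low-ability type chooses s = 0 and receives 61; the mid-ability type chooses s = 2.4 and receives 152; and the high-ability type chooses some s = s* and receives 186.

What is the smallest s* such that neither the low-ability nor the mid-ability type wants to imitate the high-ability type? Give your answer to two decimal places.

5.46

Mid-ability type (on-path payoff 152 − 12.8×2.4 = 121.28) won't mimic when 121.28 ≥ 186 − 12.8·s*, i.e. s* ≥ 5.06.
Low-ability type (on-path payoff 61) won't mimic when 61 ≥ 186 − 22.9·s*, i.e. s* ≥ 5.46.
Both must hold, so s* = max(5.46, 5.06) = 5.46. The low-ability type's constraint binds.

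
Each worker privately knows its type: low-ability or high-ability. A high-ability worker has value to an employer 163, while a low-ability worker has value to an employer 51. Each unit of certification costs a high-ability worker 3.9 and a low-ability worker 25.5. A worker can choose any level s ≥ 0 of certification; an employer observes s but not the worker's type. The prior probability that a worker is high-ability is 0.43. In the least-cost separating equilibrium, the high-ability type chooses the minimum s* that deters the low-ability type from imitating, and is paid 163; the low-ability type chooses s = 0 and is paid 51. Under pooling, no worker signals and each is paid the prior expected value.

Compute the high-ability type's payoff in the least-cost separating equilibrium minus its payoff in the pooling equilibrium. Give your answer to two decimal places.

46.71

Least-cost separating signal: s* solves 51 = 163 − 25.5·s*, so s* = (163 − 51)/25.5 ≈ 4.3922.
High-ability type's separating payoff: 163 − 3.9 × s* = 163 − 3.9 × (163 − 51)/25.5 = 163 − 436.8/25.5 ≈ 145.8706.
Pooling payoff: 0.43 × 163 + 0.57 × 51 = 99.16.
Difference: 145.8706 − 99.16 = 46.7106, i.e. 46.71 to two decimal places.
The high-ability type prefers to separate.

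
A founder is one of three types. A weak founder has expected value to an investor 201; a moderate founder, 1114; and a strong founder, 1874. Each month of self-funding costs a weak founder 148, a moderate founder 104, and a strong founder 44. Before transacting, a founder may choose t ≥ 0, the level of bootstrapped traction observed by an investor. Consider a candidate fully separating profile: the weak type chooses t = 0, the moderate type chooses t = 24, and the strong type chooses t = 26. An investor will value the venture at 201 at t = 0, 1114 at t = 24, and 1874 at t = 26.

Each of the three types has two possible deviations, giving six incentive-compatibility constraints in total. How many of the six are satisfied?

4

Moderate (own payoff 1114 − 104×24 = -1382): to t=0 gives 201 → profitable ✗; to t=26 gives 1874 − 104×26 = -830 → profitable ✗.
Strong (own payoff 1874 − 44×26 = 730): to t=0 gives 201 → no gain ✓; to t=24 gives 1114 − 44×24 = 58 → no gain ✓.
Weak (own payoff 201): to t=24 gives 1114 − 148×24 = -2438 → no gain ✓; to t=26 gives 1874 − 148×26 = -1974 → no gain ✓.
4 of the 6 constraints hold; not an equilibrium.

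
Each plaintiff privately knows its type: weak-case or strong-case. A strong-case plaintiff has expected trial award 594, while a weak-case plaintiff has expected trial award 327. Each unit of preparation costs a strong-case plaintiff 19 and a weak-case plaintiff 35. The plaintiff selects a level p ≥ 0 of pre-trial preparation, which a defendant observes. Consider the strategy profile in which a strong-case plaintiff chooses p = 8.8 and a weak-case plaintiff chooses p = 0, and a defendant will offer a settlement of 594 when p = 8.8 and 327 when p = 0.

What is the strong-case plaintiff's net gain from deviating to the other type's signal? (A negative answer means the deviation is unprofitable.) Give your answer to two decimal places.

-99.80

Playing p = 8.8 the strong-case plaintiff receives 594 − 19 × 8.8 = 426.8.
Deviating to p = 0 yields 327 instead.
Gain from deviating: 327 − 426.8 = -99.80.
The gain is negative, so the strong-case type's incentive-compatibility constraint is satisfied.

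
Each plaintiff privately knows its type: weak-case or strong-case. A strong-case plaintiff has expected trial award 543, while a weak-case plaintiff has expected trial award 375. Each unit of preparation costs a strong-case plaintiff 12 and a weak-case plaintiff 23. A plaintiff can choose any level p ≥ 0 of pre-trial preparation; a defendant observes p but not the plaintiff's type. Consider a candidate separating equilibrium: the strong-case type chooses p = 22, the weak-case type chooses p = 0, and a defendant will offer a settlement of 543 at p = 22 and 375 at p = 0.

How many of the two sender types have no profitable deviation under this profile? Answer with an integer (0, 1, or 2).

1

Weak-case type: stay at 0 → 375; mimic → 543 − 23 × 22 = 37. IC holds (375 ≥ 37).
Strong-case type: signal → 543 − 12 × 22 = 279; deviate to 0 → 375. IC fails (279 < 375).
1 of 2 constraints hold, so this profile is not an equilibrium.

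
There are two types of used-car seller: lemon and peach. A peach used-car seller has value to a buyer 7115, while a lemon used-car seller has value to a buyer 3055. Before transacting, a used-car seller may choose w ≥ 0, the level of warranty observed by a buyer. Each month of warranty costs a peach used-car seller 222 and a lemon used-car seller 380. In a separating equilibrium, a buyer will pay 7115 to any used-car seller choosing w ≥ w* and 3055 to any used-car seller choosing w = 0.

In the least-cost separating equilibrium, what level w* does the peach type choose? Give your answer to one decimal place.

10.7

A lemon used-car seller choosing w = 0 receives 3055.
Imitating at w* instead would pay 7115 at cost 380·w*, netting 7115 − 380·w*.
Indifference: 3055 = 7115 − 380·w*, so w* = (7115 − 3055) / 380 ≈ 10.7.
At w* the lemon type's incentive constraint just binds; the peach type strictly prefers w* since its per-unit cost is lower.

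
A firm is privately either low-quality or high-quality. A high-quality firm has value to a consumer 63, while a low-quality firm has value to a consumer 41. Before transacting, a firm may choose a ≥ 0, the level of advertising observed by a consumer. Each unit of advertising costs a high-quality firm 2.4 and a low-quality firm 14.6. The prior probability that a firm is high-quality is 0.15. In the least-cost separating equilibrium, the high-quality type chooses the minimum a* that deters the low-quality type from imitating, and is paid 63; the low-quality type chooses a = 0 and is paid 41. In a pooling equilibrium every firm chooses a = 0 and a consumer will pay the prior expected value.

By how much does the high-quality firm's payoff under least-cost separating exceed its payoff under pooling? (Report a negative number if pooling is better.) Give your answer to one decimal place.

Least-cost separating signal: a* solves 41 = 63 − 14.6·a*, so a* = (63 − 41)/14.6 ≈ 1.5068.
High-quality type's separating payoff: 63 − 2.4 × a* = 63 − 2.4 × (63 − 41)/14.6 = 63 − 52.8/14.6 ≈ 59.384.
Pooling payoff: 0.15 × 63 + 0.85 × 41 = 44.3.
Difference: 59.384 − 44.3 = 15.084, i.e. 15.1 to one decimal place.
The high-quality type prefers to separate.

15.1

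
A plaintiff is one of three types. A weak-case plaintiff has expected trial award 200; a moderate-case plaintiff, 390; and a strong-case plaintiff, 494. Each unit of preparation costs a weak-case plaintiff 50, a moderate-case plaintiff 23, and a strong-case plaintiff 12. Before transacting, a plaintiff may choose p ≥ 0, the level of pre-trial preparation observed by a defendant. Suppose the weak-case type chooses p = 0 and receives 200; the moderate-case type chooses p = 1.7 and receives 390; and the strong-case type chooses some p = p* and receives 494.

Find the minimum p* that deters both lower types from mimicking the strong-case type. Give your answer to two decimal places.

6.22

Moderate-case type (on-path payoff 390 − 23×1.7 = 350.9) won't mimic when 350.9 ≥ 494 − 23·p*, i.e. p* ≥ 6.22.
Weak-case type (on-path payoff 200) won't mimic when 200 ≥ 494 − 50·p*, i.e. p* ≥ 5.88.
Both must hold, so p* = max(5.88, 6.22) = 6.22. The moderate-case type's constraint binds.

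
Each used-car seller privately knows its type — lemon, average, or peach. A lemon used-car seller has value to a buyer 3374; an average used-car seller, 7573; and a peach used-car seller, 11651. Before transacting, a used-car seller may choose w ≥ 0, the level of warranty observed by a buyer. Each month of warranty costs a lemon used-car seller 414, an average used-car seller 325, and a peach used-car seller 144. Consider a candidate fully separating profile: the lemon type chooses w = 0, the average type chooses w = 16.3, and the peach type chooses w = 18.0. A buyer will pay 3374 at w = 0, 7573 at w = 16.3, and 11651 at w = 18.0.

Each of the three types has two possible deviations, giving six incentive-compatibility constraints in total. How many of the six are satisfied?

Average (own payoff 7573 − 325×16.3 = 2275.5): to w=0 gives 3374 → profitable ✗; to w=18.0 gives 11651 − 325×18.0 = 5801 → profitable ✗.
Lemon (own payoff 3374): to w=16.3 gives 7573 − 414×16.3 = 824.8 → no gain ✓; to w=18.0 gives 11651 − 414×18.0 = 4199 → profitable ✗.
Peach (own payoff 11651 − 144×18.0 = 9059): to w=0 gives 3374 → no gain ✓; to w=16.3 gives 7573 − 144×16.3 = 5225.8 → no gain ✓.
3 of the 6 constraints hold; not an equilibrium.

3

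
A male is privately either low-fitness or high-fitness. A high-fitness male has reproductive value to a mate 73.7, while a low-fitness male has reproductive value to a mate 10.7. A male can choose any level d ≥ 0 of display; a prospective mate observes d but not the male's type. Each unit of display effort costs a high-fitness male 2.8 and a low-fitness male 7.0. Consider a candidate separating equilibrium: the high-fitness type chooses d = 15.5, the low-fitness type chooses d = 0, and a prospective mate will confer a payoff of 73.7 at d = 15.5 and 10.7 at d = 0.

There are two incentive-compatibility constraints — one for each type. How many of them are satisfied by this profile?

2

High-fitness type: signal → 73.7 − 2.8 × 15.5 = 30.3; deviate to 0 → 10.7. IC holds (30.3 ≥ 10.7).
Low-fitness type: stay at 0 → 10.7; mimic → 73.7 − 7.0 × 15.5 = -34.8. IC holds (10.7 ≥ -34.8).
2 of 2 constraints hold, so this is a separating equilibrium.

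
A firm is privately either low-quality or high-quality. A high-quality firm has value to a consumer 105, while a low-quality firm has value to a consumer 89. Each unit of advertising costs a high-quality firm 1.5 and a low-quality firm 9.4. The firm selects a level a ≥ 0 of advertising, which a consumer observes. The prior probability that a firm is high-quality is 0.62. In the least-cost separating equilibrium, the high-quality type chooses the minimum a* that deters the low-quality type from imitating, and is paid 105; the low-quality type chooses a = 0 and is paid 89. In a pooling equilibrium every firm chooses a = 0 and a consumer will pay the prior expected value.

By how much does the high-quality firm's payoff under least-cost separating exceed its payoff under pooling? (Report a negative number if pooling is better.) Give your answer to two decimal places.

3.53

Least-cost separating signal: a* solves 89 = 105 − 9.4·a*, so a* = (105 − 89)/9.4 ≈ 1.7021.
High-quality type's separating payoff: 105 − 1.5 × a* = 105 − 1.5 × (105 − 89)/9.4 = 105 − 24/9.4 ≈ 102.4468.
Pooling payoff: 0.62 × 105 + 0.38 × 89 = 98.92.
Difference: 102.4468 − 98.92 = 3.5268, i.e. 3.53 to two decimal places.
The high-quality type prefers to separate.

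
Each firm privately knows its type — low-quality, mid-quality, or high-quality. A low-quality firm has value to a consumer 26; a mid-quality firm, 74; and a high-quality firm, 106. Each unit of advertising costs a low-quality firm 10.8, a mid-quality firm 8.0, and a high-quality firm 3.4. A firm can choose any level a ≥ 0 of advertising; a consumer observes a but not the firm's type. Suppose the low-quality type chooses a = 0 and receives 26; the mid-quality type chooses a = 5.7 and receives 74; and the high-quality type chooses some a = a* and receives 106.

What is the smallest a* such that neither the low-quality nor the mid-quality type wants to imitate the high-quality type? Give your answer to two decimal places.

Low-quality type (on-path payoff 26) won't mimic when 26 ≥ 106 − 10.8·a*, i.e. a* ≥ 7.41.
Mid-quality type (on-path payoff 74 − 8.0×5.7 = 28.4) won't mimic when 28.4 ≥ 106 − 8.0·a*, i.e. a* ≥ 9.70.
Both must hold, so a* = max(7.41, 9.70) = 9.70. The mid-quality type's constraint binds.

9.70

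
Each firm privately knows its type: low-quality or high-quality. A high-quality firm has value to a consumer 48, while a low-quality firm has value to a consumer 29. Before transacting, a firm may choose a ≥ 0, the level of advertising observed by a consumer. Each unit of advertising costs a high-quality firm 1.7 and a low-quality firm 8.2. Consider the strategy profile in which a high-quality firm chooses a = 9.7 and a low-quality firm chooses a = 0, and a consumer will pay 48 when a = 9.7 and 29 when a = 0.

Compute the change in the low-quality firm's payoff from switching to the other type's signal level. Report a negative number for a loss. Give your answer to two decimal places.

-60.54

Playing a = 0 the low-quality firm receives 29.
Deviating to a = 9.7 brings payment 48 at cost 8.2 × 9.7 = 79.54, netting -31.54.
Gain from deviating: -31.54 − 29 = -60.54.
The gain is negative, so the low-quality type's incentive-compatibility constraint is satisfied.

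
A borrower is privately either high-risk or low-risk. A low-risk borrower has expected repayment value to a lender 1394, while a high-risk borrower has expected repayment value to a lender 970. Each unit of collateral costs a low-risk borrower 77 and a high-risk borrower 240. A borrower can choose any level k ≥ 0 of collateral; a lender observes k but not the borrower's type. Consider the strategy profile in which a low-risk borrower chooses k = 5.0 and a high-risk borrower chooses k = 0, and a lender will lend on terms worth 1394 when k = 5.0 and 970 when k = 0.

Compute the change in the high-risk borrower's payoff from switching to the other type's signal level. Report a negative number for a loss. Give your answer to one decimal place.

-776.0

Playing k = 0 the high-risk borrower receives 970.
Deviating to k = 5.0 brings payment 1394 at cost 240 × 5.0 = 1200, netting 194.
Gain from deviating: 194 − 970 = -776.0.
The gain is negative, so the high-risk type's incentive-compatibility constraint is satisfied.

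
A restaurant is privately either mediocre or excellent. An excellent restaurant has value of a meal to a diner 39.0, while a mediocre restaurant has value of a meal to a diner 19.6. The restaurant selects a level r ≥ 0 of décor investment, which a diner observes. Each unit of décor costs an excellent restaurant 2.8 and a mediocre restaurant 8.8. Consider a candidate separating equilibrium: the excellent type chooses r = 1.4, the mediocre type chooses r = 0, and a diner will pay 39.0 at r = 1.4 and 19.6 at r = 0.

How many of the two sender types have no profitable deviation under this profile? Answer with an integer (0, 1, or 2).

1

Excellent type: signal → 39.0 − 2.8 × 1.4 = 35.08; deviate to 0 → 19.6. IC holds (35.08 ≥ 19.6).
Mediocre type: stay at 0 → 19.6; mimic → 39.0 − 8.8 × 1.4 = 26.68. IC fails (19.6 < 26.68).
1 of 2 constraints hold, so this profile is not an equilibrium.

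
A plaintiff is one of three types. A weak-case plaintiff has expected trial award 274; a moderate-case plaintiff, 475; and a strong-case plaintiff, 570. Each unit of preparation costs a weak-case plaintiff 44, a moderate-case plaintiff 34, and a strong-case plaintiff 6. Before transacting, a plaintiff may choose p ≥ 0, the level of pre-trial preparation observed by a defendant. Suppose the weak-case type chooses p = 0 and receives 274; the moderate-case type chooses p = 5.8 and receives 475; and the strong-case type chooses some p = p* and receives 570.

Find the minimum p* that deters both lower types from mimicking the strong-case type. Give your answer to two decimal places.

8.59

Moderate-case type (on-path payoff 475 − 34×5.8 = 277.8) won't mimic when 277.8 ≥ 570 − 34·p*, i.e. p* ≥ 8.59.
Weak-case type (on-path payoff 274) won't mimic when 274 ≥ 570 − 44·p*, i.e. p* ≥ 6.73.
Both must hold, so p* = max(6.73, 8.59) = 8.59. The moderate-case type's constraint binds.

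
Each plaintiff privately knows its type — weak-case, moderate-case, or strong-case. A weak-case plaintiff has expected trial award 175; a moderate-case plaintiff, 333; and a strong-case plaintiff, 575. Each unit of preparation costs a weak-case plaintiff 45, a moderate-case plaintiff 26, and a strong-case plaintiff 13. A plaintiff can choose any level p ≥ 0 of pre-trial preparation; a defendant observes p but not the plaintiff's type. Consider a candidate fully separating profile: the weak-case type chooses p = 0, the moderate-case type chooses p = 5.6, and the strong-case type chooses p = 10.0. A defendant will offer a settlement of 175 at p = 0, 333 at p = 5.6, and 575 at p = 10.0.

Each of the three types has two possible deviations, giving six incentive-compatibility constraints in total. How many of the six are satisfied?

Moderate-case (own payoff 333 − 26×5.6 = 187.4): to p=0 gives 175 → no gain ✓; to p=10.0 gives 575 − 26×10.0 = 315 → profitable ✗.
Strong-case (own payoff 575 − 13×10.0 = 445): to p=0 gives 175 → no gain ✓; to p=5.6 gives 333 − 13×5.6 = 260.2 → no gain ✓.
Weak-case (own payoff 175): to p=5.6 gives 333 − 45×5.6 = 81 → no gain ✓; to p=10.0 gives 575 − 45×10.0 = 125 → no gain ✓.
5 of the 6 constraints hold; not an equilibrium.

5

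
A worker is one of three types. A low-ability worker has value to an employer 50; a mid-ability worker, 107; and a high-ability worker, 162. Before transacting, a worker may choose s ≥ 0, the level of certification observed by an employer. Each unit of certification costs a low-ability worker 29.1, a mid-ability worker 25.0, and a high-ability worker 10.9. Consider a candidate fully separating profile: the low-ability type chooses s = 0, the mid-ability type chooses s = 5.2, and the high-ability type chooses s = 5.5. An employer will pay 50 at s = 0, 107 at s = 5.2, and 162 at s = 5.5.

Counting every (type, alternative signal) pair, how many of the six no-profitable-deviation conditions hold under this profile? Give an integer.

4

High-ability (own payoff 162 − 10.9×5.5 = 102.05): to s=0 gives 50 → no gain ✓; to s=5.2 gives 107 − 10.9×5.2 = 50.32 → no gain ✓.
Mid-ability (own payoff 107 − 25.0×5.2 = -23): to s=0 gives 50 → profitable ✗; to s=5.5 gives 162 − 25.0×5.5 = 24.5 → profitable ✗.
Low-ability (own payoff 50): to s=5.2 gives 107 − 29.1×5.2 = -44.32 → no gain ✓; to s=5.5 gives 162 − 29.1×5.5 = 1.95 → no gain ✓.
4 of the 6 constraints hold; not an equilibrium.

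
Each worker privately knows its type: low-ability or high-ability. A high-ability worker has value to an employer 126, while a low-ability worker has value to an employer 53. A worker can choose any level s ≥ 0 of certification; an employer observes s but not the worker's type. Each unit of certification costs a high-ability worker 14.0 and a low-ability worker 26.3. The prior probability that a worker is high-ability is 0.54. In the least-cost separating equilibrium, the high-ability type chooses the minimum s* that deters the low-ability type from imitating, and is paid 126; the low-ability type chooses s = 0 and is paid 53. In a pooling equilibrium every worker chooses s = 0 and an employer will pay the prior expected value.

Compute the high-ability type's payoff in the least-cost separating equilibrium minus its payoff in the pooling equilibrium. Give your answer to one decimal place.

-5.3

Least-cost separating signal: s* solves 53 = 126 − 26.3·s*, so s* = (126 − 53)/26.3 ≈ 2.7757.
High-ability type's separating payoff: 126 − 14.0 × s* = 126 − 14.0 × (126 − 53)/26.3 = 126 − 1022/26.3 ≈ 87.141.
Pooling payoff: 0.54 × 126 + 0.46 × 53 = 92.42.
Difference: 87.141 − 92.42 = -5.279, i.e. -5.3 to one decimal place.
The high-ability type would prefer the pooling outcome.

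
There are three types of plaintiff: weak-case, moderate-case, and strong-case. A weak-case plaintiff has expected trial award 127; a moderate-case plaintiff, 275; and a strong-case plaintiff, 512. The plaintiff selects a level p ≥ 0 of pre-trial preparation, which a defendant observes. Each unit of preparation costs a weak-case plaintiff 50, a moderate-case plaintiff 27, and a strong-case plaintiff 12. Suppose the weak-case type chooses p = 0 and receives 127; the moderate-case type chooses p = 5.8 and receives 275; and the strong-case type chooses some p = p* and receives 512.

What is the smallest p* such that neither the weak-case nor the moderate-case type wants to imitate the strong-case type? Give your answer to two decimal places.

14.58

Moderate-case type (on-path payoff 275 − 27×5.8 = 118.4) won't mimic when 118.4 ≥ 512 − 27·p*, i.e. p* ≥ 14.58.
Weak-case type (on-path payoff 127) won't mimic when 127 ≥ 512 − 50·p*, i.e. p* ≥ 7.70.
Both must hold, so p* = max(7.70, 14.58) = 14.58. The moderate-case type's constraint binds.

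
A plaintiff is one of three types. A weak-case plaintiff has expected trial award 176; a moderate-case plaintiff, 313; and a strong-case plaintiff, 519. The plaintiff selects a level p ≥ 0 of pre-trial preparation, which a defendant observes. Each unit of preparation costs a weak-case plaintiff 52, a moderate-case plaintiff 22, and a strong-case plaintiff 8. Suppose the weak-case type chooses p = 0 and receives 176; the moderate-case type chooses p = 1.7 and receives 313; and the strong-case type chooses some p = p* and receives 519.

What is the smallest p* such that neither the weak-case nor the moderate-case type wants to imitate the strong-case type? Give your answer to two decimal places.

11.06

Weak-case type (on-path payoff 176) won't mimic when 176 ≥ 519 − 52·p*, i.e. p* ≥ 6.60.
Moderate-case type (on-path payoff 313 − 22×1.7 = 275.6) won't mimic when 275.6 ≥ 519 − 22·p*, i.e. p* ≥ 11.06.
Both must hold, so p* = max(6.60, 11.06) = 11.06. The moderate-case type's constraint binds.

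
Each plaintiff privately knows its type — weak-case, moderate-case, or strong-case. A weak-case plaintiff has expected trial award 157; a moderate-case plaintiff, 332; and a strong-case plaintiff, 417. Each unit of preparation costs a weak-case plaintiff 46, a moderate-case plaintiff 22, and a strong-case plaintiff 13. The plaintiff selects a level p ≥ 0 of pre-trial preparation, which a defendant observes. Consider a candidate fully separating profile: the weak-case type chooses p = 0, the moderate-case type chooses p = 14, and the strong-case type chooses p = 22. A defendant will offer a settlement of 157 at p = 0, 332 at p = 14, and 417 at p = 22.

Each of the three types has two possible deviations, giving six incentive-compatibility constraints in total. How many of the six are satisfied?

3

Moderate-case (own payoff 332 − 22×14 = 24): to p=0 gives 157 → profitable ✗; to p=22 gives 417 − 22×22 = -67 → no gain ✓.
Strong-case (own payoff 417 − 13×22 = 131): to p=0 gives 157 → profitable ✗; to p=14 gives 332 − 13×14 = 150 → profitable ✗.
Weak-case (own payoff 157): to p=14 gives 332 − 46×14 = -312 → no gain ✓; to p=22 gives 417 − 46×22 = -595 → no gain ✓.
3 of the 6 constraints hold; not an equilibrium.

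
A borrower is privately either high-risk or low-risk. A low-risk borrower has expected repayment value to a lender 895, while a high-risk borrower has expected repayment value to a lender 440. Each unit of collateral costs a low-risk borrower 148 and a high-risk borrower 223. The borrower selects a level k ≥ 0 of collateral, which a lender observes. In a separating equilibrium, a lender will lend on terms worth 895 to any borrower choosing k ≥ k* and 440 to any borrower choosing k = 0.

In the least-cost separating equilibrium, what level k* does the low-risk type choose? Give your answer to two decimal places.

A high-risk borrower choosing k = 0 receives 440.
Imitating at k* instead would pay 895 at cost 223·k*, netting 895 − 223·k*.
Indifference: 440 = 895 − 223·k*, so k* = (895 − 440) / 223 ≈ 2.04.
At k* the high-risk type's incentive constraint just binds; the low-risk type strictly prefers k* since its per-unit cost is lower.

2.04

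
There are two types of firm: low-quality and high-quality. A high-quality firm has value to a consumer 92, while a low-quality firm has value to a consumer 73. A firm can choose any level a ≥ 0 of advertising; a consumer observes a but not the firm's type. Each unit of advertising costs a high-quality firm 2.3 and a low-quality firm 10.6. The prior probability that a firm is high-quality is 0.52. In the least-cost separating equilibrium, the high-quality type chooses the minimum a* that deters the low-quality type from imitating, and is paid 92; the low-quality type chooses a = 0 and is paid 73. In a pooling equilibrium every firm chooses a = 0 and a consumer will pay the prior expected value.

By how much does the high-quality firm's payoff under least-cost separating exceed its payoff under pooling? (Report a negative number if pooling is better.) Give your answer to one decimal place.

5.0

Least-cost separating signal: a* solves 73 = 92 − 10.6·a*, so a* = (92 − 73)/10.6 ≈ 1.7925.
High-quality type's separating payoff: 92 − 2.3 × a* = 92 − 2.3 × (92 − 73)/10.6 = 92 − 43.7/10.6 ≈ 87.877.
Pooling payoff: 0.52 × 92 + 0.48 × 73 = 82.88.
Difference: 87.877 − 82.88 = 4.997, i.e. 5.0 to one decimal place.
The high-quality type prefers to separate.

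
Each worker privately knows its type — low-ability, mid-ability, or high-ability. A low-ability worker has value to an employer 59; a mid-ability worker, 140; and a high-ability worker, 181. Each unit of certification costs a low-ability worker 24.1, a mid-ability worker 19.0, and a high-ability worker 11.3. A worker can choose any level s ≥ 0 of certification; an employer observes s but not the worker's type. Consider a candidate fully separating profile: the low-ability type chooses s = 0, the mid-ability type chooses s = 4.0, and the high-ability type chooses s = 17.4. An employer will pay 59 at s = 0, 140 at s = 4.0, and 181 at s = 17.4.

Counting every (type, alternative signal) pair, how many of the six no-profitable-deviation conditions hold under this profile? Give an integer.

4

Mid-ability (own payoff 140 − 19.0×4.0 = 64): to s=0 gives 59 → no gain ✓; to s=17.4 gives 181 − 19.0×17.4 = -149.6 → no gain ✓.
Low-ability (own payoff 59): to s=4.0 gives 140 − 24.1×4.0 = 43.6 → no gain ✓; to s=17.4 gives 181 − 24.1×17.4 = -238.34 → no gain ✓.
High-ability (own payoff 181 − 11.3×17.4 = -15.62): to s=0 gives 59 → profitable ✗; to s=4.0 gives 140 − 11.3×4.0 = 94.8 → profitable ✗.
4 of the 6 constraints hold; not an equilibrium.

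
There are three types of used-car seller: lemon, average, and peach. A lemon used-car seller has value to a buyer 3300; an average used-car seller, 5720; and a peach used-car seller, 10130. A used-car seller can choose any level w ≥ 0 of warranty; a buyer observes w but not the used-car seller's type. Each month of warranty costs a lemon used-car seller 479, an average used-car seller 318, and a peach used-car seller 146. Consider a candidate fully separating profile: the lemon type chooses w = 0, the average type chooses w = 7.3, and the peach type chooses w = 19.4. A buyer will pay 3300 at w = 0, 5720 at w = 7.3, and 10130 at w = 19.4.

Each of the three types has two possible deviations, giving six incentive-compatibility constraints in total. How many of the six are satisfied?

5

Peach (own payoff 10130 − 146×19.4 = 7297.6): to w=0 gives 3300 → no gain ✓; to w=7.3 gives 5720 − 146×7.3 = 4654.2 → no gain ✓.
Average (own payoff 5720 − 318×7.3 = 3398.6): to w=0 gives 3300 → no gain ✓; to w=19.4 gives 10130 − 318×19.4 = 3960.8 → profitable ✗.
Lemon (own payoff 3300): to w=7.3 gives 5720 − 479×7.3 = 2223.3 → no gain ✓; to w=19.4 gives 10130 − 479×19.4 = 837.4 → no gain ✓.
5 of the 6 constraints hold; not an equilibrium.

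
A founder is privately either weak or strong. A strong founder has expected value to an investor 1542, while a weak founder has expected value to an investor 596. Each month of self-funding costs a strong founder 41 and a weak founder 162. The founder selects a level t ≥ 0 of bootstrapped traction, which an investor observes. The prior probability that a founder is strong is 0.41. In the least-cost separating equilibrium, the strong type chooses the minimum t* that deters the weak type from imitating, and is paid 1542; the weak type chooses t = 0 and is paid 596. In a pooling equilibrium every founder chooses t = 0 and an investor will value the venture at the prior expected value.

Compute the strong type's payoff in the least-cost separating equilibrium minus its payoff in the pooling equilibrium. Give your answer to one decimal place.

Least-cost separating signal: t* solves 596 = 1542 − 162·t*, so t* = (1542 − 596)/162 ≈ 5.8395.
Strong type's separating payoff: 1542 − 41 × t* = 1542 − 41 × (1542 − 596)/162 = 1542 − 38786/162 ≈ 1302.580.
Pooling payoff: 0.41 × 1542 + 0.59 × 596 = 983.86.
Difference: 1302.580 − 983.86 = 318.72, i.e. 318.7 to one decimal place.
The strong type prefers to separate.

318.7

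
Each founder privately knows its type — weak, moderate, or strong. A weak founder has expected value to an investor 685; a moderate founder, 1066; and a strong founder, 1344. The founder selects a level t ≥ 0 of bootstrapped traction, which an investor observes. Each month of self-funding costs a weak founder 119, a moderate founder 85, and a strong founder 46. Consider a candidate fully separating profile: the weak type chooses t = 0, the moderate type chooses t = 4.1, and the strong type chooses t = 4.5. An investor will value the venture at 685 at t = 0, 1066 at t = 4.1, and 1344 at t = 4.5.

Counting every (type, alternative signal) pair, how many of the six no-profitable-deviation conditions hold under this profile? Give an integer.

4

Weak (own payoff 685): to t=4.1 gives 1066 − 119×4.1 = 578.1 → no gain ✓; to t=4.5 gives 1344 − 119×4.5 = 808.5 → profitable ✗.
Strong (own payoff 1344 − 46×4.5 = 1137): to t=0 gives 685 → no gain ✓; to t=4.1 gives 1066 − 46×4.1 = 877.4 → no gain ✓.
Moderate (own payoff 1066 − 85×4.1 = 717.5): to t=0 gives 685 → no gain ✓; to t=4.5 gives 1344 − 85×4.5 = 961.5 → profitable ✗.
4 of the 6 constraints hold; not an equilibrium.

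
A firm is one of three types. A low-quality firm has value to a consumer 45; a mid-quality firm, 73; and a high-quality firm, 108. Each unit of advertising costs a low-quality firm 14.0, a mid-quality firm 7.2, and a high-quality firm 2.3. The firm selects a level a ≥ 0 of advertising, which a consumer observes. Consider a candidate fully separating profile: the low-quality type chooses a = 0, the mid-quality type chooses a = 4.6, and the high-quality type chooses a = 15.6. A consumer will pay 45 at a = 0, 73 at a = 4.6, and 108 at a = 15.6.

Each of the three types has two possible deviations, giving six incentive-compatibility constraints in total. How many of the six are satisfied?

Low-quality (own payoff 45): to a=4.6 gives 73 − 14.0×4.6 = 8.6 → no gain ✓; to a=15.6 gives 108 − 14.0×15.6 = -110.4 → no gain ✓.
Mid-quality (own payoff 73 − 7.2×4.6 = 39.88): to a=0 gives 45 → profitable ✗; to a=15.6 gives 108 − 7.2×15.6 = -4.32 → no gain ✓.
High-quality (own payoff 108 − 2.3×15.6 = 72.12): to a=0 gives 45 → no gain ✓; to a=4.6 gives 73 − 2.3×4.6 = 62.42 → no gain ✓.
5 of the 6 constraints hold; not an equilibrium.

5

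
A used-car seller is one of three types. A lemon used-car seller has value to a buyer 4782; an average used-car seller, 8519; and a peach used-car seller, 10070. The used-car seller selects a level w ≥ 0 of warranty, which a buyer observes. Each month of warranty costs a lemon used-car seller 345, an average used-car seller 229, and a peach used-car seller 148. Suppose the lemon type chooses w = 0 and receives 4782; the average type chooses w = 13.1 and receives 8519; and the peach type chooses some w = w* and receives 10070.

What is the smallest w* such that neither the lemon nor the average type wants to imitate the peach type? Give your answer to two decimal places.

Lemon type (on-path payoff 4782) won't mimic when 4782 ≥ 10070 − 345·w*, i.e. w* ≥ 15.33.
Average type (on-path payoff 8519 − 229×13.1 = 5519.1) won't mimic when 5519.1 ≥ 10070 − 229·w*, i.e. w* ≥ 19.87.
Both must hold, so w* = max(15.33, 19.87) = 19.87. The average type's constraint binds.

19.87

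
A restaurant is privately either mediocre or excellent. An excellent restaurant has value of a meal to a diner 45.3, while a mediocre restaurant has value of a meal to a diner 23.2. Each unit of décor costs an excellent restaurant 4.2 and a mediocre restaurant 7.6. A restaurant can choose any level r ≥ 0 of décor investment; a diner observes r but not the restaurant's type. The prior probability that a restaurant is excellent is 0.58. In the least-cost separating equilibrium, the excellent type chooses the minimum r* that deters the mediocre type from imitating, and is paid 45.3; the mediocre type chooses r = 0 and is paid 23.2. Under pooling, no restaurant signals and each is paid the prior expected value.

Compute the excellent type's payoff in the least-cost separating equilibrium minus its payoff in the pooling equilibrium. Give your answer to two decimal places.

Least-cost separating signal: r* solves 23.2 = 45.3 − 7.6·r*, so r* = (45.3 − 23.2)/7.6 ≈ 2.9079.
Excellent type's separating payoff: 45.3 − 4.2 × r* = 45.3 − 4.2 × (45.3 − 23.2)/7.6 = 45.3 − 92.82/7.6 ≈ 33.0868.
Pooling payoff: 0.58 × 45.3 + 0.42 × 23.2 = 36.018.
Difference: 33.0868 − 36.018 = -2.9312, i.e. -2.93 to two decimal places.
The excellent type would prefer the pooling outcome.

-2.93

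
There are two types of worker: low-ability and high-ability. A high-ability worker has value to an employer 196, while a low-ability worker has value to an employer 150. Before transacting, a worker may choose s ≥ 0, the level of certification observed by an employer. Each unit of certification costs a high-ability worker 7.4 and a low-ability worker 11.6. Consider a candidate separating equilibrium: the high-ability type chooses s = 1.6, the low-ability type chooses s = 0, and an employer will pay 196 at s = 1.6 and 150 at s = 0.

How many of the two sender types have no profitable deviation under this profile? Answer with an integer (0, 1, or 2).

High-ability type: signal → 196 − 7.4 × 1.6 = 184.16; deviate to 0 → 150. IC holds (184.16 ≥ 150).
Low-ability type: stay at 0 → 150; mimic → 196 − 11.6 × 1.6 = 177.44. IC fails (150 < 177.44).
1 of 2 constraints hold, so this profile is not an equilibrium.

1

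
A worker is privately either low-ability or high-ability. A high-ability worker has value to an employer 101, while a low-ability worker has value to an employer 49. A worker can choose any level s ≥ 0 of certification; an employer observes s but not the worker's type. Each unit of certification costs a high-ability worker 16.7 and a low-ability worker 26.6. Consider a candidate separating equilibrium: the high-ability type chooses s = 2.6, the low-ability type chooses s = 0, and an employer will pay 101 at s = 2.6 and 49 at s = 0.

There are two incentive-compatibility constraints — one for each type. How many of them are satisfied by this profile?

High-ability type: signal → 101 − 16.7 × 2.6 = 57.58; deviate to 0 → 49. IC holds (57.58 ≥ 49).
Low-ability type: stay at 0 → 49; mimic → 101 − 26.6 × 2.6 = 31.84. IC holds (49 ≥ 31.84).
2 of 2 constraints hold, so this is a separating equilibrium.

2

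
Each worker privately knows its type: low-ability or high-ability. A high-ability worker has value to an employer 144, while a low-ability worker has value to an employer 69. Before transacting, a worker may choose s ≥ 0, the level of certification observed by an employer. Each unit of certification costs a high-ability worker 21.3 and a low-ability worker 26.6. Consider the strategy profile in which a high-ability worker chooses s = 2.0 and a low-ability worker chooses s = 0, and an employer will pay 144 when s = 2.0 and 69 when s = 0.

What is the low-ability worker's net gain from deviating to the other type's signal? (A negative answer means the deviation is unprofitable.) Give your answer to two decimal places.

Playing s = 0 the low-ability worker receives 69.
Deviating to s = 2.0 brings payment 144 at cost 26.6 × 2.0 = 53.2, netting 90.8.
Gain from deviating: 90.8 − 69 = 21.80.
The gain is positive, so the low-ability type's incentive-compatibility constraint is violated — this profile is not a separating equilibrium.

21.80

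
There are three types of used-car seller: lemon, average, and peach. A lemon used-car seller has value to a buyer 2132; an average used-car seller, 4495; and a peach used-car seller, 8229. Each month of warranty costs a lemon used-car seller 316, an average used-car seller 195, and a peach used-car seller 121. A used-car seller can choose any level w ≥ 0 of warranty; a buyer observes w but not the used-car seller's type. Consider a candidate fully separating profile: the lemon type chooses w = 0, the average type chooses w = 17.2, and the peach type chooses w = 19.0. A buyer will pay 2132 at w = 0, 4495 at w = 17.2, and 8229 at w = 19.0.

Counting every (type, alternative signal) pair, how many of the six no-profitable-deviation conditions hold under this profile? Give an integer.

Peach (own payoff 8229 − 121×19.0 = 5930): to w=0 gives 2132 → no gain ✓; to w=17.2 gives 4495 − 121×17.2 = 2413.8 → no gain ✓.
Average (own payoff 4495 − 195×17.2 = 1141): to w=0 gives 2132 → profitable ✗; to w=19.0 gives 8229 − 195×19.0 = 4524 → profitable ✗.
Lemon (own payoff 2132): to w=17.2 gives 4495 − 316×17.2 = -940.2 → no gain ✓; to w=19.0 gives 8229 − 316×19.0 = 2225 → profitable ✗.
3 of the 6 constraints hold; not an equilibrium.

3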